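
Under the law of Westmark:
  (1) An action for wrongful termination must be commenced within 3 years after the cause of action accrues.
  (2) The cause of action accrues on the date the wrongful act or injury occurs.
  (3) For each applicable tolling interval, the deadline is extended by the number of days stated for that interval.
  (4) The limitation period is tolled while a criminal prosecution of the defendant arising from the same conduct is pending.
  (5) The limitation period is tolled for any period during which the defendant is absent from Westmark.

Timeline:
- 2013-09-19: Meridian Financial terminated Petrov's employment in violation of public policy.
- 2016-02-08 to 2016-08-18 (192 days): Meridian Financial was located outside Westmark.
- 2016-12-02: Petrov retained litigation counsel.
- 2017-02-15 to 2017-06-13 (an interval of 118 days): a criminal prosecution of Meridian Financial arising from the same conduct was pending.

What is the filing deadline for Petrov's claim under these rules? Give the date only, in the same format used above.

The claim accrued on 2013-09-19, when the wrongful act occurred.
Adding the 3 years base period to 2013-09-19 gives a deadline of 2016-09-19, before any tolling.
The defendant's absence from the jurisdiction from 2016-02-08 to 2016-08-18 tolled the period for 192 days, extending the deadline to 2017-03-30.
The pending criminal prosecution from 2017-02-15 to 2017-06-13 tolled the period for 118 days, extending the deadline to 2017-07-26.
None of the other events listed affects the running of the period under the stated rules.

2017-07-26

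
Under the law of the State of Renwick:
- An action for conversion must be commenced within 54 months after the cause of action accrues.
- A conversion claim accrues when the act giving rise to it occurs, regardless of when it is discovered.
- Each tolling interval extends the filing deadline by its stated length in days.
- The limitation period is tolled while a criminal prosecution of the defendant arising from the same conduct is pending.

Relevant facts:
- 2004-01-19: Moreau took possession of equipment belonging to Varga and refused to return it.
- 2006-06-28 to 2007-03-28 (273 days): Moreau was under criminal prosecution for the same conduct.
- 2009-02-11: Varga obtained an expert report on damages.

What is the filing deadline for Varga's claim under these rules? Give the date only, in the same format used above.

The limitation period began to run on 2004-01-19.
54 months from 2004-01-19 is 2008-07-19.
The pending criminal prosecution from 2006-06-28 to 2007-03-28 tolled the period for 273 days, extending the deadline to 2009-04-18.
Nothing else in the chronology tolls or restarts the period.

2009-04-18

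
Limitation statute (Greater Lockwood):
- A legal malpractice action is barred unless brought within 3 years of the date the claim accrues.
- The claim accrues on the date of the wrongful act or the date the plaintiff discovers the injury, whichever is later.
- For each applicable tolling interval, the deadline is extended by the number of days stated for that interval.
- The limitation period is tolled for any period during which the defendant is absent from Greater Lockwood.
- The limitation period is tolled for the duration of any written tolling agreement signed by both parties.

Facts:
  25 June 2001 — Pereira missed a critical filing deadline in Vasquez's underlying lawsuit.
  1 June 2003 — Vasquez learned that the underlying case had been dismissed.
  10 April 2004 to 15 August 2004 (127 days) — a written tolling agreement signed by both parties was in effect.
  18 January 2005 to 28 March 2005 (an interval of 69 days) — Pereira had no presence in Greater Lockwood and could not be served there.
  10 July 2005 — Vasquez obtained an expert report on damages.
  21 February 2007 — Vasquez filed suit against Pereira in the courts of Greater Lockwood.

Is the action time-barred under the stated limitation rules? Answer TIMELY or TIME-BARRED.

TIME-BARRED

The claim accrued on 1 June 2003 — the later of the 25 June 2001 act and the 1 June 2003 discovery.
3 years from 1 June 2003 is 1 June 2006.
The period was tolled for 127 days by the written tolling agreement (10 April 2004 to 15 August 2004), pushing the deadline to 6 October 2006.
Because the defendant's absence from the jurisdiction ran from 18 January 2005 to 28 March 2005, the deadline is extended by 69 days to 14 December 2006.
The other events in the timeline have no effect on the limitation period under the stated rules.
Filing on 21 February 2007 missed the 14 December 2006 deadline — the action is time-barred.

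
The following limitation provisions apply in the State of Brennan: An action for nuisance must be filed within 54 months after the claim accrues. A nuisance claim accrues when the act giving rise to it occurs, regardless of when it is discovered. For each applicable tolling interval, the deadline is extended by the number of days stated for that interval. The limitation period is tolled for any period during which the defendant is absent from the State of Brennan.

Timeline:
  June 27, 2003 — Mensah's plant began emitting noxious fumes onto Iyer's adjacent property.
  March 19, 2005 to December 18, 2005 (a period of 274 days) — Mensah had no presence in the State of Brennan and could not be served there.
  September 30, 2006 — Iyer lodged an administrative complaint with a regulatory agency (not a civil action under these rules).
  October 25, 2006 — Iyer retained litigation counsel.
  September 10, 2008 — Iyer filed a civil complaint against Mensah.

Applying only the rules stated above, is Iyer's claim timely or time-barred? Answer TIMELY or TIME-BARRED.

The claim accrued on June 27, 2003, when the wrongful act occurred.
The untolled deadline — 54 months after June 27, 2003 — is December 27, 2007.
The period was tolled for 274 days by the defendant's absence from the jurisdiction (March 19, 2005 to December 18, 2005), pushing the deadline to September 26, 2008.
Nothing else in the chronology tolls or restarts the period.
Filing on September 10, 2008 beat the September 26, 2008 deadline — the action is timely.

TIMELY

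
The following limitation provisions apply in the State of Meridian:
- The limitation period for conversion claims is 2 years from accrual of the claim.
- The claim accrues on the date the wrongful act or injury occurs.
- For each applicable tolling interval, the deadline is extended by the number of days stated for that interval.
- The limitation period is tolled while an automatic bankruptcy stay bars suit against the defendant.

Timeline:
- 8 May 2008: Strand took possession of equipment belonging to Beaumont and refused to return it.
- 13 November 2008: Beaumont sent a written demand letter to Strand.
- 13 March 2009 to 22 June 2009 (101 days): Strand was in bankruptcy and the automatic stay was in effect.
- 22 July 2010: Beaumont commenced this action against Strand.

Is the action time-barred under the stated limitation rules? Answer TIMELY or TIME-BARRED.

TIMELY

The limitation period began to run on 8 May 2008.
Adding the 2 years base period to 8 May 2008 gives a deadline of 8 May 2010, before any tolling.
Because the automatic bankruptcy stay ran from 13 March 2009 to 22 June 2009, the deadline is extended by 101 days to 17 August 2010.
Nothing else in the chronology tolls or restarts the period.
Filing on 22 July 2010 beat the 17 August 2010 deadline — the action is timely.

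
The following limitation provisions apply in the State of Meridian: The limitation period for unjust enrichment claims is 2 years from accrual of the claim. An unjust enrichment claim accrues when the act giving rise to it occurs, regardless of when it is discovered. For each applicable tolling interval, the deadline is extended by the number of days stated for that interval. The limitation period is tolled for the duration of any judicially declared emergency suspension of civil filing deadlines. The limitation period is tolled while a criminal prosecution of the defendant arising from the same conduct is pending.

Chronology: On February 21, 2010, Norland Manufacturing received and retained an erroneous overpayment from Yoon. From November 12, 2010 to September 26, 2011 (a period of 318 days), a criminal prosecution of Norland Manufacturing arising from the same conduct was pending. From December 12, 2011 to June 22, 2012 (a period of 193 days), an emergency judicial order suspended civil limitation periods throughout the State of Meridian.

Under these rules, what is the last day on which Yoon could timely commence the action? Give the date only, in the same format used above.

The claim accrued on February 21, 2010, when the wrongful act occurred.
The untolled deadline — 2 years after February 21, 2010 — is February 21, 2012.
The pending criminal prosecution from November 12, 2010 to September 26, 2011 tolled the period for 318 days, extending the deadline to January 4, 2013.
The period was tolled for 193 days by the emergency suspension of filing deadlines (December 12, 2011 to June 22, 2012), pushing the deadline to July 16, 2013.

July 16, 2013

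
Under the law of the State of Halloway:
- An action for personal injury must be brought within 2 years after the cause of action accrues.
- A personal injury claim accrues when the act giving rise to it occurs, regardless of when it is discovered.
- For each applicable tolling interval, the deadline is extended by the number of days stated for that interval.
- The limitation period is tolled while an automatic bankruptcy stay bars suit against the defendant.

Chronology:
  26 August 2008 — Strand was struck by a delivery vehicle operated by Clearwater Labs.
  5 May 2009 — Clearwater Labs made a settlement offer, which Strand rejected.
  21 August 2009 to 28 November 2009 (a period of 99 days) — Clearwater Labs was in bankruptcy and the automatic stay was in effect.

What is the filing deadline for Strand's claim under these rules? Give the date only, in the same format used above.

3 December 2010

The cause of action accrued on 26 August 2008, the date of the act.
The untolled deadline — 2 years after 26 August 2008 — is 26 August 2010.
Because the automatic bankruptcy stay ran from 21 August 2009 to 28 November 2009, the deadline is extended by 99 days to 3 December 2010.
None of the other events listed affects the running of the period under the stated rules.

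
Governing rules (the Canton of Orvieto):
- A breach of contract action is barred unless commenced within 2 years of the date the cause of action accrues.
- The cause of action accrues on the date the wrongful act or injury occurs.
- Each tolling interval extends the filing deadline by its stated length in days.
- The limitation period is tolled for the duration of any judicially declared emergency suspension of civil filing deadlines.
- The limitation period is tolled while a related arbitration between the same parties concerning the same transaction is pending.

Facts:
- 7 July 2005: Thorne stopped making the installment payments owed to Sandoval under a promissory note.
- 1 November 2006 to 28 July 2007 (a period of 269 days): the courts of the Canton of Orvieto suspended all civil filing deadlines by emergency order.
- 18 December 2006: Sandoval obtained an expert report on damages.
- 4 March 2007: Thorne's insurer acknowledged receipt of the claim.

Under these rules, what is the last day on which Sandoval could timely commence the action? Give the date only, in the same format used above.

The cause of action accrued on 7 July 2005, the date of the act.
2 years from 7 July 2005 is 7 July 2007.
Because the emergency suspension of filing deadlines ran from 1 November 2006 to 28 July 2007, the deadline is extended by 269 days to 1 April 2008.
Nothing else in the chronology tolls or restarts the period.

1 April 2008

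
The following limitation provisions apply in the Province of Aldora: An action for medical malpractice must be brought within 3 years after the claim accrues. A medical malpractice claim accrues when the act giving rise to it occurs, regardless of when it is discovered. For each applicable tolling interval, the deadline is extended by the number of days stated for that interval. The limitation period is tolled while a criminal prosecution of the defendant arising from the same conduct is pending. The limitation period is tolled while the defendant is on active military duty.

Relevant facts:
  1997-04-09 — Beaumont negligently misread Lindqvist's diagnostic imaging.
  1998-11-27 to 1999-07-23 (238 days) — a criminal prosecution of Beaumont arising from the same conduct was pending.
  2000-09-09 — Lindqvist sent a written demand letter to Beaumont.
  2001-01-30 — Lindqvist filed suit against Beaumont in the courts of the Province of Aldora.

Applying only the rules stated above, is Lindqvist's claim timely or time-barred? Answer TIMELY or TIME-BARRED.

The claim accrued on 1997-04-09, when the wrongful act occurred.
3 years from 1997-04-09 is 2000-04-09.
The pending criminal prosecution from 1998-11-27 to 1999-07-23 tolled the period for 238 days, extending the deadline to 2000-12-03.
None of the other events listed affects the running of the period under the stated rules.
The 2001-01-30 filing falls after the 2000-12-03 deadline; the claim is time-barred.

TIME-BARRED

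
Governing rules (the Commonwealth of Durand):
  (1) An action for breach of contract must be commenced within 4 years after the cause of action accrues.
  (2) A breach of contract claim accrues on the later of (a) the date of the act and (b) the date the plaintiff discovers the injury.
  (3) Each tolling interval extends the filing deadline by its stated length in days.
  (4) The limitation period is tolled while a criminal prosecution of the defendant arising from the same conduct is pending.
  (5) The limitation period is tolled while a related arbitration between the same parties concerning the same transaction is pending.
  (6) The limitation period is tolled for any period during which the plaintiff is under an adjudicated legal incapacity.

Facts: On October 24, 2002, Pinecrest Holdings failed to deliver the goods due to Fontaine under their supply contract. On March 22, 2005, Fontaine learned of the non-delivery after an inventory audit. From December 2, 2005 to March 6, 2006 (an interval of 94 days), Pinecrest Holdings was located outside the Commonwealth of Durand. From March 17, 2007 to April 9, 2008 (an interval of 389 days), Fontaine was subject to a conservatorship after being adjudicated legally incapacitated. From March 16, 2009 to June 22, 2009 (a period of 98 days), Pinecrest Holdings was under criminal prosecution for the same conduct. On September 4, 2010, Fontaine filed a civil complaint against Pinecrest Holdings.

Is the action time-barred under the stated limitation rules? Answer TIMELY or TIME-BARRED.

Taking the later of the act (October 24, 2002) and discovery (March 22, 2005), the claim accrued on March 22, 2005.
The untolled deadline — 4 years after March 22, 2005 — is March 22, 2009.
The period was tolled for 389 days by the plaintiff's legal incapacity (March 17, 2007 to April 9, 2008), pushing the deadline to April 15, 2010.
Because the pending criminal prosecution ran from March 16, 2009 to June 22, 2009, the deadline is extended by 98 days to July 22, 2010.
Although the defendant's absence ran from December 2, 2005 to March 6, 2006, the stated rules do not make that a tolling event, so it is disregarded.
The September 4, 2010 filing falls after the July 22, 2010 deadline; the claim is time-barred.

TIME-BARRED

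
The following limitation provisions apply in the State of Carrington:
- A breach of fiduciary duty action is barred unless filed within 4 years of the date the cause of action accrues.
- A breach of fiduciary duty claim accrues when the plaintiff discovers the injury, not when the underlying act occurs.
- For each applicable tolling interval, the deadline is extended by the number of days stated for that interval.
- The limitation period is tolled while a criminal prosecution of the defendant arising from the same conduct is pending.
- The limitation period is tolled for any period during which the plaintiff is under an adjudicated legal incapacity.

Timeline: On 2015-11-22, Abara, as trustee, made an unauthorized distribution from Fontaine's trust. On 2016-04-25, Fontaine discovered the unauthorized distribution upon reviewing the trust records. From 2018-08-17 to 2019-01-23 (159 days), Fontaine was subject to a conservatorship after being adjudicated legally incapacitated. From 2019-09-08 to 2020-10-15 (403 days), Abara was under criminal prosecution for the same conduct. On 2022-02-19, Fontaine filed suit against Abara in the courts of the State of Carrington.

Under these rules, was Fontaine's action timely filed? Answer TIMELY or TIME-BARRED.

Under the discovery rule, the claim accrued on 2016-04-25, when Fontaine discovered the injury — not on the 2015-11-22 date of the underlying act.
Adding the 4 years base period to 2016-04-25 gives a deadline of 2020-04-25, before any tolling.
Because the plaintiff's legal incapacity ran from 2018-08-17 to 2019-01-23, the deadline is extended by 159 days to 2020-10-01.
The period was tolled for 403 days by the pending criminal prosecution (2019-09-08 to 2020-10-15), pushing the deadline to 2021-11-08.
Filing on 2022-02-19 missed the 2021-11-08 deadline — the action is time-barred.

TIME-BARRED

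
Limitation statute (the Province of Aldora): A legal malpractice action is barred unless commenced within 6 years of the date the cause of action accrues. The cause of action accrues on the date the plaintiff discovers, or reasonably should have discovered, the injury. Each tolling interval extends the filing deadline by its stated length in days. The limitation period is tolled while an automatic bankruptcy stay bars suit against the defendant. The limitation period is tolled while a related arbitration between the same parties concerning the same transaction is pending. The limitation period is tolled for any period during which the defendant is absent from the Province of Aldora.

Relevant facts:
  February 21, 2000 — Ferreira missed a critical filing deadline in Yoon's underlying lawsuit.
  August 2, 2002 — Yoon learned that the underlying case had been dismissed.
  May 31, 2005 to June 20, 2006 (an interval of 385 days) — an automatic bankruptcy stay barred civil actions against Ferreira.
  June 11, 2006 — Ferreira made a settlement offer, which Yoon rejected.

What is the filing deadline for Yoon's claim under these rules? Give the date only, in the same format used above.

August 22, 2009

The claim did not accrue until Yoon discovered the injury on August 2, 2002; the February 21, 2000 act date does not start the clock under the stated rule.
Adding the 6 years base period to August 2, 2002 gives a deadline of August 2, 2008, before any tolling.
The automatic bankruptcy stay from May 31, 2005 to June 20, 2006 tolled the period for 385 days, extending the deadline to August 22, 2009.
The other events in the timeline have no effect on the limitation period under the stated rules.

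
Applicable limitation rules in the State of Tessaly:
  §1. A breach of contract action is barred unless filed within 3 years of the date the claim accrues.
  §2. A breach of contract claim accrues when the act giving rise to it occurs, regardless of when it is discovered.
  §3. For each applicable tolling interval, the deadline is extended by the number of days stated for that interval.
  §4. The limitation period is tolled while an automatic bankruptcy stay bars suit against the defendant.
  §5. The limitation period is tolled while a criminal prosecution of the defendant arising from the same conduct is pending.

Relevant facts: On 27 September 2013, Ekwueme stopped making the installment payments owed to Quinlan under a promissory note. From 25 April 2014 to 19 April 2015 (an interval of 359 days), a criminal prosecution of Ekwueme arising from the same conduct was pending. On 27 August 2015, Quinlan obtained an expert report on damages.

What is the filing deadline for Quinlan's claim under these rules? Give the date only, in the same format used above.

21 September 2017

The claim accrued on 27 September 2013, the date of the act.
The untolled deadline — 3 years after 27 September 2013 — is 27 September 2016.
Because the pending criminal prosecution ran from 25 April 2014 to 19 April 2015, the deadline is extended by 359 days to 21 September 2017.
The other events in the timeline have no effect on the limitation period under the stated rules.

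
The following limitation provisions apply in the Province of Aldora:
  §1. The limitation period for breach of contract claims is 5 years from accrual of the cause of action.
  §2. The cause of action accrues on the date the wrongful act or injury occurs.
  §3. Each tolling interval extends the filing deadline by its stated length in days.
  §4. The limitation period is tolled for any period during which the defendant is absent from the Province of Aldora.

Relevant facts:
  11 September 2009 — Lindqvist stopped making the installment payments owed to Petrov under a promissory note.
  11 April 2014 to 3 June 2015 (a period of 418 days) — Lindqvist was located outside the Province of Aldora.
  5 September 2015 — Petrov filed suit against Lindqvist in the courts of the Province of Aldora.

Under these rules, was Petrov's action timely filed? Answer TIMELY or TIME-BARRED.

The claim accrued on 11 September 2009, when the wrongful act occurred.
The untolled deadline — 5 years after 11 September 2009 — is 11 September 2014.
The defendant's absence from the jurisdiction from 11 April 2014 to 3 June 2015 tolled the period for 418 days, extending the deadline to 3 November 2015.
Petrov filed on 5 September 2015, before the 3 November 2015 deadline, so the action is timely.

TIMELY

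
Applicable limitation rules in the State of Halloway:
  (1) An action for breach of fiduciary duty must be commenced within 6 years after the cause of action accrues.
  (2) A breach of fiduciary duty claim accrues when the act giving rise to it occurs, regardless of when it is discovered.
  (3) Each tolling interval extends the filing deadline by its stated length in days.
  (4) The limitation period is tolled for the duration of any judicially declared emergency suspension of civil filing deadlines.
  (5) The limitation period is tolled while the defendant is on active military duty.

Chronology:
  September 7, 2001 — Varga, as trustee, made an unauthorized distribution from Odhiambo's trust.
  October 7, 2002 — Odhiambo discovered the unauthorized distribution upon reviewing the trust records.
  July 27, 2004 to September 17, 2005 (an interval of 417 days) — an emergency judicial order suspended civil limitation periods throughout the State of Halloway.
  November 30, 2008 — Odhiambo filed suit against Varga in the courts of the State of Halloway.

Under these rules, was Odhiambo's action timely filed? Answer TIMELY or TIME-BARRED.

TIME-BARRED

Accrual is governed by the date of the act, so the period began to run on September 7, 2001; the later discovery on October 7, 2002 is irrelevant under the stated rule.
The untolled deadline — 6 years after September 7, 2001 — is September 7, 2007.
Because the emergency suspension of filing deadlines ran from July 27, 2004 to September 17, 2005, the deadline is extended by 417 days to October 28, 2008.
Odhiambo filed on November 30, 2008, after the October 28, 2008 deadline, so the action is time-barred.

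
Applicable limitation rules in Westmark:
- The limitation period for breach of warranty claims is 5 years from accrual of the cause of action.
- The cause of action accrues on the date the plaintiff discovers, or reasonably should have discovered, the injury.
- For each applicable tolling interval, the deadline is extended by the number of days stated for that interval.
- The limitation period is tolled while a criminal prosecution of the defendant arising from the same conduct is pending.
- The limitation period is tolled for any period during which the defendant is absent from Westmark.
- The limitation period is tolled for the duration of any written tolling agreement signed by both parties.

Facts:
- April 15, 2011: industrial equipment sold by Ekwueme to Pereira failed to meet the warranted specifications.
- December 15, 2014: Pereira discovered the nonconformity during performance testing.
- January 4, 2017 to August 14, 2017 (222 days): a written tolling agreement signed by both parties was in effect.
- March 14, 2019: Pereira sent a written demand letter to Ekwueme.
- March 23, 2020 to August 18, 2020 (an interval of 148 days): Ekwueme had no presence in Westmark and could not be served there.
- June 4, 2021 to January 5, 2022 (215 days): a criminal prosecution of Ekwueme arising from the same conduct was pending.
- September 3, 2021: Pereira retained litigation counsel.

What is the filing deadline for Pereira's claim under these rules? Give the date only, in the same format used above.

Accrual is tied to discovery, so the period began on December 15, 2014 rather than on April 15, 2011 when the act occurred.
Adding the 5 years base period to December 15, 2014 gives a deadline of December 15, 2019, before any tolling.
The period was tolled for 222 days by the written tolling agreement (January 4, 2017 to August 14, 2017), pushing the deadline to July 24, 2020.
Because the defendant's absence from the jurisdiction ran from March 23, 2020 to August 18, 2020, the deadline is extended by 148 days to December 19, 2020.
The pending criminal prosecution from June 4, 2021 to January 5, 2022 began after the period had already run on December 19, 2020, so it has no tolling effect.
Nothing else in the chronology tolls or restarts the period.

December 19, 2020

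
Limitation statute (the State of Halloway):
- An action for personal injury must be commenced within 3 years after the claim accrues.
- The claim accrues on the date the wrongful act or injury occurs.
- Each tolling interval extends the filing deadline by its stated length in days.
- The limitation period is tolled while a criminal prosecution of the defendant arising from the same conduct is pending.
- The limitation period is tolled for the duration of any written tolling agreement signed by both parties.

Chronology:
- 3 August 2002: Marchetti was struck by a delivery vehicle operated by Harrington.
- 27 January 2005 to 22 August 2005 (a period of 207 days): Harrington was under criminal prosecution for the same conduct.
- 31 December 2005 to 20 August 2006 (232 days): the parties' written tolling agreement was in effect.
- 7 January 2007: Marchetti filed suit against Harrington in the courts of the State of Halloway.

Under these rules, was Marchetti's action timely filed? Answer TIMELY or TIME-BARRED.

TIME-BARRED

The limitation period began to run on 3 August 2002.
The untolled deadline — 3 years after 3 August 2002 — is 3 August 2005.
Because the pending criminal prosecution ran from 27 January 2005 to 22 August 2005, the deadline is extended by 207 days to 26 February 2006.
The period was tolled for 232 days by the written tolling agreement (31 December 2005 to 20 August 2006), pushing the deadline to 16 October 2006.
Marchetti filed on 7 January 2007, after the 16 October 2006 deadline, so the action is time-barred.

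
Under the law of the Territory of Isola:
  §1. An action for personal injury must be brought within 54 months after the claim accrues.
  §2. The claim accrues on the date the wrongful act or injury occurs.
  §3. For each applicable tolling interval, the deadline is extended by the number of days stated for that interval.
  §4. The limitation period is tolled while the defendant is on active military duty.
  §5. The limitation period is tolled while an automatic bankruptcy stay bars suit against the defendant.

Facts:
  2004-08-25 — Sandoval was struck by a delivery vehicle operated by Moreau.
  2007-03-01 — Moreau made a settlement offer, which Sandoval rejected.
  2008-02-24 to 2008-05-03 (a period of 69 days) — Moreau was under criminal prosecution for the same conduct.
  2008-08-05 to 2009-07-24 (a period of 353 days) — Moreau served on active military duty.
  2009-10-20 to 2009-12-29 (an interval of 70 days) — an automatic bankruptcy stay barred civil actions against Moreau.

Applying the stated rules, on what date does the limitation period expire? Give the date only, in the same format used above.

The limitation period began to run on 2004-08-25.
The untolled deadline — 54 months after 2004-08-25 — is 2009-02-25.
The defendant's active military service from 2008-08-05 to 2009-07-24 tolled the period for 353 days, extending the deadline to 2010-02-13.
The automatic bankruptcy stay from 2009-10-20 to 2009-12-29 tolled the period for 70 days, extending the deadline to 2010-04-24.
The pending criminal prosecution from 2008-02-24 to 2008-05-03 does not toll the period, because no stated rule makes a criminal prosecution a tolling event.
Nothing else in the chronology tolls or restarts the period.

2010-04-24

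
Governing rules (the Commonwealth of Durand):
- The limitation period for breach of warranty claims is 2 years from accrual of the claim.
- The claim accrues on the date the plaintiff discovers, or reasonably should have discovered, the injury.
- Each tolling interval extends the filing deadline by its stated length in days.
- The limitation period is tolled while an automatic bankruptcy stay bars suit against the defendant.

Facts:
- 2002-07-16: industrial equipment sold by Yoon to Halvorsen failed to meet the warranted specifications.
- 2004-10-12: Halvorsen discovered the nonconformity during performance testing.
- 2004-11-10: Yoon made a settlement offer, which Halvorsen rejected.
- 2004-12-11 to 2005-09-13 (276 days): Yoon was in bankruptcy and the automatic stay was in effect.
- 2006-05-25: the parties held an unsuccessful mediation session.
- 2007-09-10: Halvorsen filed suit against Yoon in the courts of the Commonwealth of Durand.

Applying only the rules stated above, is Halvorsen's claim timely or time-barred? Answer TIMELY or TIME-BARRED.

Under the discovery rule, the claim accrued on 2004-10-12, when Halvorsen discovered the injury — not on the 2002-07-16 date of the underlying act.
2 years from 2004-10-12 is 2006-10-12.
Because the automatic bankruptcy stay ran from 2004-12-11 to 2005-09-13, the deadline is extended by 276 days to 2007-07-15.
Nothing else in the chronology tolls or restarts the period.
Filing on 2007-09-10 missed the 2007-07-15 deadline — the action is time-barred.

TIME-BARRED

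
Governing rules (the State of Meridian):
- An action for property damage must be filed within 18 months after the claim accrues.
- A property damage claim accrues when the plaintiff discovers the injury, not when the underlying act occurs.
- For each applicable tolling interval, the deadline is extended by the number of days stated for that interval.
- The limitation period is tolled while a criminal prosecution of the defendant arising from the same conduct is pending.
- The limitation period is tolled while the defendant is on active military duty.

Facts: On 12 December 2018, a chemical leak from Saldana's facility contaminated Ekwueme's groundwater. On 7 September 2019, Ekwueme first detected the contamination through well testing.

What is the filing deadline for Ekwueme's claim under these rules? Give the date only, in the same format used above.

7 March 2021

Under the discovery rule, the claim accrued on 7 September 2019, when Ekwueme discovered the injury — not on the 12 December 2018 date of the underlying act.
Adding the 18 months base period to 7 September 2019 gives a deadline of 7 March 2021, before any tolling.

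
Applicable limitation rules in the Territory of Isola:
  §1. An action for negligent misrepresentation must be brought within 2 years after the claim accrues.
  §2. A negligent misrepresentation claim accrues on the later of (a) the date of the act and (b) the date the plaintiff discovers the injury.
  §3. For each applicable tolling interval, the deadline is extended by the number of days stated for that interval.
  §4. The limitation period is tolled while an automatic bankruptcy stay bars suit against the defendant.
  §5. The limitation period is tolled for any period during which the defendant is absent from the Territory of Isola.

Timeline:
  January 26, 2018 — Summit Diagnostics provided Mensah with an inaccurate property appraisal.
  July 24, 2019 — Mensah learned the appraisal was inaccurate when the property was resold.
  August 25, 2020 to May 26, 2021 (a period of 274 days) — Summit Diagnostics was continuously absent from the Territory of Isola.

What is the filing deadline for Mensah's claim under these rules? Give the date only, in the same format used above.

The claim accrued on July 24, 2019 — the later of the January 26, 2018 act and the July 24, 2019 discovery.
Adding the 2 years base period to July 24, 2019 gives a deadline of July 24, 2021, before any tolling.
The period was tolled for 274 days by the defendant's absence from the jurisdiction (August 25, 2020 to May 26, 2021), pushing the deadline to April 24, 2022.

April 24, 2022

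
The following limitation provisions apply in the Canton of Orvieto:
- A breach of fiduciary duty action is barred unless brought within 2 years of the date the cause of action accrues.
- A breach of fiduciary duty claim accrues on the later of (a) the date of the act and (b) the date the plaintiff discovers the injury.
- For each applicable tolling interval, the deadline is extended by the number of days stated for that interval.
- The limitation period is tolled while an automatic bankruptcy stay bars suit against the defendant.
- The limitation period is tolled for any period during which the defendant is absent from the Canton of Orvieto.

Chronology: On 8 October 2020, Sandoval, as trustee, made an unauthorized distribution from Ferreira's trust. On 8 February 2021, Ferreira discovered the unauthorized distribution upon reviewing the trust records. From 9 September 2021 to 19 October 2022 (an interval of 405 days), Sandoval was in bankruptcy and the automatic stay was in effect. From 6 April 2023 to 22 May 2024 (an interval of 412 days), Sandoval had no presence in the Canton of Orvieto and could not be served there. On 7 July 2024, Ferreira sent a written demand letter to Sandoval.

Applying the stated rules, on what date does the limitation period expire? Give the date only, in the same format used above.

Because discovery on 8 February 2021 post-dates the 8 October 2020 act, accrual under the later-of rule falls on 8 February 2021.
2 years from 8 February 2021 is 8 February 2023.
The period was tolled for 405 days by the automatic bankruptcy stay (9 September 2021 to 19 October 2022), pushing the deadline to 19 March 2024.
The defendant's absence from the jurisdiction from 6 April 2023 to 22 May 2024 tolled the period for 412 days, extending the deadline to 5 May 2025.
The other events in the timeline have no effect on the limitation period under the stated rules.

5 May 2025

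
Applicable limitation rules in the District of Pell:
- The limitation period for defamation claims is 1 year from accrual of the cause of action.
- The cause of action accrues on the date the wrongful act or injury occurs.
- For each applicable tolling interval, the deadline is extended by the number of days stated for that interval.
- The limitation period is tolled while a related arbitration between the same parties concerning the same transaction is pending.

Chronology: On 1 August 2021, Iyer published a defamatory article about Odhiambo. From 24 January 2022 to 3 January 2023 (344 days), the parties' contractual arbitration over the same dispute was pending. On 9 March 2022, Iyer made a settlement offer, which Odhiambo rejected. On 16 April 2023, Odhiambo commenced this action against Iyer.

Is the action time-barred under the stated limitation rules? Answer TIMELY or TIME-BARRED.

TIMELY

The limitation period began to run on 1 August 2021.
The untolled deadline — 1 year after 1 August 2021 — is 1 August 2022.
The pending related arbitration from 24 January 2022 to 3 January 2023 tolled the period for 344 days, extending the deadline to 11 July 2023.
Nothing else in the chronology tolls or restarts the period.
Filing on 16 April 2023 beat the 11 July 2023 deadline — the action is timely.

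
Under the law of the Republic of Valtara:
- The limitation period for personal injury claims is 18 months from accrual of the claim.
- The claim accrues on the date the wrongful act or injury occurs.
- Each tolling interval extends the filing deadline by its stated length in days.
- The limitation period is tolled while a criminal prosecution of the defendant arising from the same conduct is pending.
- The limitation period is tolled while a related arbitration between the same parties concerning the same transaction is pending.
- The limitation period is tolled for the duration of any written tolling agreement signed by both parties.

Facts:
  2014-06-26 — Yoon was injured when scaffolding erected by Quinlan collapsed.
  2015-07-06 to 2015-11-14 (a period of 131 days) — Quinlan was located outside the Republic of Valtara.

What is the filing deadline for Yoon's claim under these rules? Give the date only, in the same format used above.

2015-12-26

The claim accrued on 2014-06-26, the date of the act.
The untolled deadline — 18 months after 2014-06-26 — is 2015-12-26.
Although the defendant's absence ran from 2015-07-06 to 2015-11-14, the stated rules do not make that a tolling event, so it is disregarded.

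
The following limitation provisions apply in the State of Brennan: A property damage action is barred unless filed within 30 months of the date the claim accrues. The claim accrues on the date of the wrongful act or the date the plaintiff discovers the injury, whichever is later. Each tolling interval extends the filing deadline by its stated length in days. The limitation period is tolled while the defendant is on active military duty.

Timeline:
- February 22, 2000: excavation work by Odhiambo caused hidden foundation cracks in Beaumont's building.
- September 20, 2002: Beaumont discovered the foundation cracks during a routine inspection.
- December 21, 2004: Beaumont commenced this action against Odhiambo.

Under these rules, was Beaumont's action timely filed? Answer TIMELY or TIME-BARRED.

The claim accrued on September 20, 2002 — the later of the February 22, 2000 act and the September 20, 2002 discovery.
30 months from September 20, 2002 is March 20, 2005.
Beaumont filed on December 21, 2004, before the March 20, 2005 deadline, so the action is timely.

TIMELY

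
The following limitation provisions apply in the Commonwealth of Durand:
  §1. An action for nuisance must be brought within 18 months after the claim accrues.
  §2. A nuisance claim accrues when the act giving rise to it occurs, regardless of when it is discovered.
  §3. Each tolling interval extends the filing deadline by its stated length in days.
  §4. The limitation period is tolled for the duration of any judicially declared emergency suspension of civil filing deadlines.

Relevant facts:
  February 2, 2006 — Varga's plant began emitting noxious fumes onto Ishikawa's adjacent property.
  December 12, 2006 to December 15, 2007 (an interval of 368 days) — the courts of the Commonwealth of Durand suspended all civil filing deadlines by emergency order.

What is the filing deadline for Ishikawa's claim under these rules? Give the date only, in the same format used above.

August 4, 2008

The claim accrued on February 2, 2006, when the wrongful act occurred.
The untolled deadline — 18 months after February 2, 2006 — is August 2, 2007.
The emergency suspension of filing deadlines from December 12, 2006 to December 15, 2007 tolled the period for 368 days, extending the deadline to August 4, 2008.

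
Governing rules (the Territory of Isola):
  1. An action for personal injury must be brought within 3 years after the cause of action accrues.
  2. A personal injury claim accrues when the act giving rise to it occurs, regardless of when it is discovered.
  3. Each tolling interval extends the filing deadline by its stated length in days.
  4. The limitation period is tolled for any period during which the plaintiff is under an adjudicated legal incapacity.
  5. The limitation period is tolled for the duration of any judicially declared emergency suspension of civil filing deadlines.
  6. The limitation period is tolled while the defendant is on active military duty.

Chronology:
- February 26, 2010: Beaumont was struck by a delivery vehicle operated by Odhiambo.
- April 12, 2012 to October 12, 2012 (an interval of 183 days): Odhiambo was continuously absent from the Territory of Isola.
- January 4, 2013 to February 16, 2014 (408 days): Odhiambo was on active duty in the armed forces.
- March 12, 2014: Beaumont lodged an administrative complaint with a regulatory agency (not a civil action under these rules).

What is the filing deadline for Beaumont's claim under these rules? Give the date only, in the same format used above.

The cause of action accrued on February 26, 2010, the date of the act.
Adding the 3 years base period to February 26, 2010 gives a deadline of February 26, 2013, before any tolling.
The period was tolled for 408 days by the defendant's active military service (January 4, 2013 to February 16, 2014), pushing the deadline to April 10, 2014.
Although the defendant's absence ran from April 12, 2012 to October 12, 2012, the stated rules do not make that a tolling event, so it is disregarded.
Nothing else in the chronology tolls or restarts the period.

April 10, 2014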